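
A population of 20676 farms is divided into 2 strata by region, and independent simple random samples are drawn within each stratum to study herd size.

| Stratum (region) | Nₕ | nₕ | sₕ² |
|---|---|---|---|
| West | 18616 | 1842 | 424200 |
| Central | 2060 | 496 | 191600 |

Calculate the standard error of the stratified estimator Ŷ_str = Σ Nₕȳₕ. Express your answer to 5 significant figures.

Var(Ŷ_str) = Σₕ Nₕ²(1 − fₕ)sₕ²/nₕ.
West: 18616²·(1 − 1842/18616)·424200/1842 = 7.1912444 × 10^10.
Central: 2060²·(1 − 496/2060)·191600/496 = 1.2445656 × 10^9.
Sum = 7.315701 × 10^10.
SE = √(7.315701 × 10^10) = 270480.

270480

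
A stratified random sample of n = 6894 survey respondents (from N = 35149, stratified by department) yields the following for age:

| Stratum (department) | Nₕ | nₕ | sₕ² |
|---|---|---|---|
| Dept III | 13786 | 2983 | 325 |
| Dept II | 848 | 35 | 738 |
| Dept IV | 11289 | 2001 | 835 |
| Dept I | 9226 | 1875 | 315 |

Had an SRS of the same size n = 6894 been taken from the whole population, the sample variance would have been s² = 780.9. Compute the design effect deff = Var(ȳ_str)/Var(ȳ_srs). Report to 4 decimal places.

0.7637

Var(ȳ_str) = Σ Wₕ²(1−fₕ)sₕ²/nₕ with Wₕ = Nₕ/35149:
  Dept III: (13786/35149)²·(1−2983/13786)·325/2983 = 0.013133691
  Dept II: (848/35149)²·(1−35/848)·738/35 = 0.01176654
  Dept IV: (11289/35149)²·(1−2001/11289)·835/2001 = 0.035415316
  Dept I: (9226/35149)²·(1−1875/9226)·315/1875 = 0.0092223841
  → Var(ȳ_str) = 0.069537931.
Var(ȳ_srs) = (1 − 6894/35149)·780.9/6894 = 0.091055563.
deff = 0.069537931 / 0.091055563 = 0.7637.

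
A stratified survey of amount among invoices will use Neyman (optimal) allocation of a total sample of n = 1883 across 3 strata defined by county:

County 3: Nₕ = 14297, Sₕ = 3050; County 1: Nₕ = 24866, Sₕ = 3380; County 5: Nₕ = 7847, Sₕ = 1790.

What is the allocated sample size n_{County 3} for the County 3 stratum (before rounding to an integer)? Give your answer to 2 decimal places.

Neyman allocation: nₕ = n·NₕSₕ / Σⱼ NⱼSⱼ.
Σ NⱼSⱼ = 14297·3050 + 24866·3380 + 7847·1790 = 1.4169906 × 10^8.
n_{County 3} = 1883·14297·3050 / (1.4169906 × 10^8) = 579.47.

579.47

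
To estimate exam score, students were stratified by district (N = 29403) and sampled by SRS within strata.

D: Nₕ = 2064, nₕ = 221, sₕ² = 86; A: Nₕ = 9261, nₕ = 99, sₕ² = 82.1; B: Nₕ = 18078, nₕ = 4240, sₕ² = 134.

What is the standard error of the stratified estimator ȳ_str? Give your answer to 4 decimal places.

Var(ȳ_str) = Σₕ Wₕ²(1 − fₕ)sₕ²/nₕ with Wₕ = Nₕ/N, N = 29403.
D: Wₕ = 0.07019692; term = 0.07019692²·(1 − 0.10707364)·86/221 = 0.0017122135.
A: Wₕ = 0.31496786; term = 0.31496786²·(1 − 0.01068999)·82.1/99 = 0.081390337.
B: Wₕ = 0.61483522; term = 0.61483522²·(1 − 0.23453922)·134/4240 = 0.0091449085.
Sum = 0.092247459.
SE = √(0.092247459) = 0.3037.

0.3037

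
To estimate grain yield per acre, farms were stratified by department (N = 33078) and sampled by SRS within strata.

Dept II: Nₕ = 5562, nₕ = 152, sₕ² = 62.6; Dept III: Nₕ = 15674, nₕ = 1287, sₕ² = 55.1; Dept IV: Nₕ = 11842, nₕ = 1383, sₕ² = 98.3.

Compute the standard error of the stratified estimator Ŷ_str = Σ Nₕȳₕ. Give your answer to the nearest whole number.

5554

Var(Ŷ_str) = Σₕ Nₕ²(1 − fₕ)sₕ²/nₕ.
Dept II: 5562²·(1 − 152/5562)·62.6/152 = 1.2392502 × 10^7.
Dept III: 15674²·(1 − 1287/15674)·55.1/1287 = 9.6543522 × 10^6.
Dept IV: 11842²·(1 − 1383/11842)·98.3/1383 = 8.8033214 × 10^6.
Sum = 3.0850176 × 10^7.
SE = √(3.0850176 × 10^7) = 5554.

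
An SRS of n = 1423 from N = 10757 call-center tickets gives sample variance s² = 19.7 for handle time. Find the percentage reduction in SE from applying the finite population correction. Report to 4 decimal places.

f = n/N = 1423/10757 = 0.13228595.
SE_no-fpc = √(s²/n) = 0.11766049; SE_fpc = √((1−f)s²/n) = 0.10960213.
Ratio = √(1−f) = 0.93151170. Reduction = 100·(1 − 0.93151170) = 6.8488%.

6.8488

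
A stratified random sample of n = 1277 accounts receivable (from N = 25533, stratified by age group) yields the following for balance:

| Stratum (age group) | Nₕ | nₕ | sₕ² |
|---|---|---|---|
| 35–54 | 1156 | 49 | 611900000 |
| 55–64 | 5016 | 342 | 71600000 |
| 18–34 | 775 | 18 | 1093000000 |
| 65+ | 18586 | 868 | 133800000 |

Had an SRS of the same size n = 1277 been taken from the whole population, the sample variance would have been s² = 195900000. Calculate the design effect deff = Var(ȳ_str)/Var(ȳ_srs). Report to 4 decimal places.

1.1291

Var(ȳ_str) = Σ Wₕ²(1−fₕ)sₕ²/nₕ with Wₕ = Nₕ/25533:
  35–54: (1156/25533)²·(1−49/1156)·611900000/49 = 24512.417
  55–64: (5016/25533)²·(1−342/5016)·71600000/342 = 7528.8642
  18–34: (775/25533)²·(1−18/775)·1093000000/18 = 54643.882
  65+: (18586/25533)²·(1−868/18586)·133800000/868 = 77863.394
  → Var(ȳ_str) = 164548.56.
Var(ȳ_srs) = (1 − 1277/25533)·195900000/1277 = 145734.
deff = 164548.56 / 145734 = 1.1291.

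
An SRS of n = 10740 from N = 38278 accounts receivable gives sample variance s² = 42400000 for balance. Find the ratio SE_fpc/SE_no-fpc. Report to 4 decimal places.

0.8482

f = n/N = 10740/38278 = 0.28057892.
SE_no-fpc = √(s²/n) = 62.831986; SE_fpc = √((1−f)s²/n) = 53.29327.
Ratio = √(1−f) = 0.84818694.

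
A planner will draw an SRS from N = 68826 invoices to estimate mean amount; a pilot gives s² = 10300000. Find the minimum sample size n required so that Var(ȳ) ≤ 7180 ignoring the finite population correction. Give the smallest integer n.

1435

Without fpc, n₀ = s²/D = 10300000/7180 = 1434.5404.
Rounding up, n = 1435.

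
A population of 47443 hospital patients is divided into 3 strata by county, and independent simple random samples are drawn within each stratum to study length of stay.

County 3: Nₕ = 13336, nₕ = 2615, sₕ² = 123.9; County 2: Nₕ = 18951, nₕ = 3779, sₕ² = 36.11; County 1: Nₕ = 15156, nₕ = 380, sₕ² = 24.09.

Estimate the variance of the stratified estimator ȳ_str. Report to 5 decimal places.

Var(ȳ_str) = Σₕ Wₕ²(1 − fₕ)sₕ²/nₕ with Wₕ = Nₕ/N, N = 47443.
County 3: Wₕ = 0.28109521; term = 0.28109521²·(1 − 0.19608578)·123.9/2615 = 0.0030096515.
County 2: Wₕ = 0.39944776; term = 0.39944776²·(1 − 0.19940900)·36.11/3779 = 0.0012206222.
County 1: Wₕ = 0.31945703; term = 0.31945703²·(1 − 0.02507258)·24.09/380 = 0.0063074003.
Sum = 0.010537674.

0.01054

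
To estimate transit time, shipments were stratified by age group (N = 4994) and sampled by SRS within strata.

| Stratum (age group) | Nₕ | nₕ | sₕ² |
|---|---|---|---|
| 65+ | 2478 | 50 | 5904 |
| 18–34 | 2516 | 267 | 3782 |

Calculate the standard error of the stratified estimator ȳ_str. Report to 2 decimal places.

Var(ȳ_str) = Σₕ Wₕ²(1 − fₕ)sₕ²/nₕ with Wₕ = Nₕ/N, N = 4994.
65+: Wₕ = 0.49619543; term = 0.49619543²·(1 − 0.02017756)·5904/50 = 28.485855.
18–34: Wₕ = 0.50380457; term = 0.50380457²·(1 − 0.10612083)·3782/267 = 3.2137588.
Sum = 31.699614.
SE = √(31.699614) = 5.63.

5.63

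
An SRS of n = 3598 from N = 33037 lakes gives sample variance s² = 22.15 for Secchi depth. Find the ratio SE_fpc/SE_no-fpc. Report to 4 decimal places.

0.9440

f = n/N = 3598/33037 = 0.10890819.
SE_no-fpc = √(s²/n) = 0.078461442; SE_fpc = √((1−f)s²/n) = 0.074065765.
Ratio = √(1−f) = 0.94397659.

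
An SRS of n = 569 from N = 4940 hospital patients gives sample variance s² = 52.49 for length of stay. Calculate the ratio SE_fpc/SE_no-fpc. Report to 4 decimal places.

f = n/N = 569/4940 = 0.11518219.
SE_no-fpc = √(s²/n) = 0.30372613; SE_fpc = √((1−f)s²/n) = 0.28569924.
Ratio = √(1−f) = 0.94064755.

0.9406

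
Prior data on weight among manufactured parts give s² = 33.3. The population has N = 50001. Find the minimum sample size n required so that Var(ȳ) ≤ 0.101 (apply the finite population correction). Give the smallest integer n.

328

Without fpc, n₀ = s²/D = 33.3/0.101 = 329.7030.
With fpc, (1 − n/N)·s²/n ≤ D requires n ≥ n₀/(1 + n₀/N) = 329.7030/(1 + 329.7030/50001) = 327.5432.
Rounding up, n = 328.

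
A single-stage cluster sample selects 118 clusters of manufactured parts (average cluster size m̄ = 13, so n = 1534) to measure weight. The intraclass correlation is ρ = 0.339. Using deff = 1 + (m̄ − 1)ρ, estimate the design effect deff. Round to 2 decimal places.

5.07

deff = 1 + (13 − 1)·0.339 = 1 + 4.068 = 5.068.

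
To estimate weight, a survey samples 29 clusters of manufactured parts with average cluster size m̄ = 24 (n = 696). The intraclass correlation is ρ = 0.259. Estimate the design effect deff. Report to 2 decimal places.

deff = 1 + (24 − 1)·0.259 = 1 + 5.957 = 6.957.

6.96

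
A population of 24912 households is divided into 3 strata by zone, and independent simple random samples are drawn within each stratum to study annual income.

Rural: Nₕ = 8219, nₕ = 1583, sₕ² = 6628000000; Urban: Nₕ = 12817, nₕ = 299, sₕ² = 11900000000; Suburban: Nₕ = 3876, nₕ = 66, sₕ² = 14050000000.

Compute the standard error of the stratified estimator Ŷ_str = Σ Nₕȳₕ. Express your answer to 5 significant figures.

9.8781 × 10^7

Var(Ŷ_str) = Σₕ Nₕ²(1 − fₕ)sₕ²/nₕ.
Rural: 8219²·(1 − 1583/8219)·6628000000/1583 = 2.2836363 × 10^14.
Urban: 12817²·(1 − 299/12817)·11900000000/299 = 6.3855323 × 10^15.
Suburban: 3876²·(1 − 66/3876)·14050000000/66 = 3.1437003 × 10^15.
Sum = 9.7575962 × 10^15.
SE = √(9.7575962 × 10^15) = 9.8781 × 10^7.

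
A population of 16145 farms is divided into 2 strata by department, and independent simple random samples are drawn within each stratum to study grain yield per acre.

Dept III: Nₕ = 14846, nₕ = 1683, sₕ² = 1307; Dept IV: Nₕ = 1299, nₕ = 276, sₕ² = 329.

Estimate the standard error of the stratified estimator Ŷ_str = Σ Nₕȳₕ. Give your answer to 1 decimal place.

Var(Ŷ_str) = Σₕ Nₕ²(1 − fₕ)sₕ²/nₕ.
Dept III: 14846²·(1 − 1683/14846)·1307/1683 = 1.5175947 × 10^8.
Dept IV: 1299²·(1 − 276/1299)·329/276 = 1.5840599 × 10^6.
Sum = 1.5334353 × 10^8.
SE = √(1.5334353 × 10^8) = 12383.2.

12383.2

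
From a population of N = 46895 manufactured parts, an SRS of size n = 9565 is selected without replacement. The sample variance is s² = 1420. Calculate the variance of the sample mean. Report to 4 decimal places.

Under SRS without replacement, Var(ȳ) = (1 − f)·s²/n with f = n/N = 9565/46895 = 0.20396631.
Var(ȳ) = (1 − 0.20396631)·1420/9565 = 0.79603369·0.14845792 = 0.11817751.

0.1182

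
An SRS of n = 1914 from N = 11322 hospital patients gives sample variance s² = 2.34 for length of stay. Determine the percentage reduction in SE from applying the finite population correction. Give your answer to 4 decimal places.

8.8436

f = n/N = 1914/11322 = 0.16905140.
SE_no-fpc = √(s²/n) = 0.034965276; SE_fpc = √((1−f)s²/n) = 0.031873081.
Ratio = √(1−f) = 0.91156382. Reduction = 100·(1 − 0.91156382) = 8.8436%.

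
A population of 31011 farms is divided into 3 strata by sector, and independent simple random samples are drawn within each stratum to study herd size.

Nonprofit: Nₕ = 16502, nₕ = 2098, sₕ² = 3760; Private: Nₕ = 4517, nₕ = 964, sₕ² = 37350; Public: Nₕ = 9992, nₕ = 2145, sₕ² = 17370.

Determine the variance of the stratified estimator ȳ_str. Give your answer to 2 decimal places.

Var(ȳ_str) = Σₕ Wₕ²(1 − fₕ)sₕ²/nₕ with Wₕ = Nₕ/N, N = 31011.
Nonprofit: Wₕ = 0.53213376; term = 0.53213376²·(1 − 0.12713610)·3760/2098 = 0.44296612.
Private: Wₕ = 0.14565799; term = 0.14565799²·(1 − 0.21341598)·37350/964 = 0.64658754.
Public: Wₕ = 0.32220825; term = 0.32220825²·(1 − 0.21467174)·17370/2145 = 0.66023274.
Sum = 1.7497864.

1.75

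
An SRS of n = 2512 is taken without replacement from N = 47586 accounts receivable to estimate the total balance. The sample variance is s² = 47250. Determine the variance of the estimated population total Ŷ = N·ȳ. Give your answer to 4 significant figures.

Var(Ŷ) = N²·Var(ȳ) = N²·(1 − n/N)·s²/n.
f = 2512/47586 = 0.05278864; Var(ȳ) = 0.94721136·47250/2512 = 17.816774.
Var(Ŷ) = 47586² · 17.816774 = 4.0344791 × 10^10.

4.034 × 10^10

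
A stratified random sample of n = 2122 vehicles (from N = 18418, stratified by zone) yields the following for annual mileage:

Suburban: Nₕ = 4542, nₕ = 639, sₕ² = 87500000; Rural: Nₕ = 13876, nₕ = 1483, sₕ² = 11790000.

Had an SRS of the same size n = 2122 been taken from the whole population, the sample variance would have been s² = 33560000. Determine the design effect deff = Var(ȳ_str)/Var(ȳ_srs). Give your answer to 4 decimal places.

Var(ȳ_str) = Σ Wₕ²(1−fₕ)sₕ²/nₕ with Wₕ = Nₕ/18418:
  Suburban: (4542/18418)²·(1−639/4542)·87500000/639 = 7155.9606
  Rural: (13876/18418)²·(1−1483/13876)·11790000/1483 = 4030.2173
  → Var(ȳ_str) = 11186.178.
Var(ȳ_srs) = (1 − 2122/18418)·33560000/2122 = 13993.138.
deff = 11186.178 / 13993.138 = 0.7994.

0.7994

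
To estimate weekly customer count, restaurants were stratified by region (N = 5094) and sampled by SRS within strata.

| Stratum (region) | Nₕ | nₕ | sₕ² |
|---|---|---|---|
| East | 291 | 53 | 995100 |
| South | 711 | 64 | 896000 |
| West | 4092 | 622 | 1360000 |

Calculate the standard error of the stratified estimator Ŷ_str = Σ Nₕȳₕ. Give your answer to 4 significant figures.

196900

Var(Ŷ_str) = Σₕ Nₕ²(1 − fₕ)sₕ²/nₕ.
East: 291²·(1 − 53/291)·995100/53 = 1.3003516 × 10^9.
South: 711²·(1 − 64/711)·896000/64 = 6.440238 × 10^9.
West: 4092²·(1 − 622/4092)·1360000/622 = 3.104657 × 10^10.
Sum = 3.878716 × 10^10.
SE = √(3.878716 × 10^10) = 196900.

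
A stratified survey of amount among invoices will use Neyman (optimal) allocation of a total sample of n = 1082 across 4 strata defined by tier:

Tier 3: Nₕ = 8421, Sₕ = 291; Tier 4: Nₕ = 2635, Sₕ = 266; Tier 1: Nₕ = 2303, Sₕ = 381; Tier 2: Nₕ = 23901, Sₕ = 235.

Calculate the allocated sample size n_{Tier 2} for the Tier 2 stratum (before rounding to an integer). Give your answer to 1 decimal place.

Neyman allocation: nₕ = n·NₕSₕ / Σⱼ NⱼSⱼ.
Σ NⱼSⱼ = 8421·291 + 2635·266 + 2303·381 + 23901·235 = 9.645599 × 10^6.
n_{Tier 2} = 1082·23901·235 / (9.645599 × 10^6) = 630.1.

630.1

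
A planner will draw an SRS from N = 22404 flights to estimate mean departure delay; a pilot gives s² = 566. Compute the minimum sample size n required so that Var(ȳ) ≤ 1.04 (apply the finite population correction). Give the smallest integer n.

Without fpc, n₀ = s²/D = 566/1.04 = 544.2308.
With fpc, (1 − n/N)·s²/n ≤ D requires n ≥ n₀/(1 + n₀/N) = 544.2308/(1 + 544.2308/22404) = 531.3240.
Rounding up, n = 532.

532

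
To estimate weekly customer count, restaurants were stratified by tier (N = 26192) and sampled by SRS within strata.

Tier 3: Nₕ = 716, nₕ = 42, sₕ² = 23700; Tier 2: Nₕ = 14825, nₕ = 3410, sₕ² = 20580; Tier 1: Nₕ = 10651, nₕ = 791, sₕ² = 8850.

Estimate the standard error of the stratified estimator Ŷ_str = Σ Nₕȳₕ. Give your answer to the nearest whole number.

Var(Ŷ_str) = Σₕ Nₕ²(1 − fₕ)sₕ²/nₕ.
Tier 3: 716²·(1 − 42/716)·23700/42 = 2.7231526 × 10^8.
Tier 2: 14825²·(1 − 3410/14825)·20580/3410 = 1.0213195 × 10^9.
Tier 1: 10651²·(1 − 791/10651)·8850/791 = 1.1749898 × 10^9.
Sum = 2.4686246 × 10^9.
SE = √(2.4686246 × 10^9) = 49685.

49685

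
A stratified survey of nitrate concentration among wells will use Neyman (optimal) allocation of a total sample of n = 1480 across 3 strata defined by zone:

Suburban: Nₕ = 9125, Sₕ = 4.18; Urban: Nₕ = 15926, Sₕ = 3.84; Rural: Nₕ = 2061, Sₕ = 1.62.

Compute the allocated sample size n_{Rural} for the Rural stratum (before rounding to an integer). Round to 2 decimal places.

48.14

Neyman allocation: nₕ = n·NₕSₕ / Σⱼ NⱼSⱼ.
Σ NⱼSⱼ = 9125·4.18 + 15926·3.84 + 2061·1.62 = 102637.16.
n_{Rural} = 1480·2061·1.62 / 102637.16 = 48.14.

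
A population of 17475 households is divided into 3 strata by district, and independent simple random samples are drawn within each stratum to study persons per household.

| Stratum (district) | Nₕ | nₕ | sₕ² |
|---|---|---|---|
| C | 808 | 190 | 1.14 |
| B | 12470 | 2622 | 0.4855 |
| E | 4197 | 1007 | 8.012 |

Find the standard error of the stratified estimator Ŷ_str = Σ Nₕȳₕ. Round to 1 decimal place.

363.7

Var(Ŷ_str) = Σₕ Nₕ²(1 − fₕ)sₕ²/nₕ.
C: 808²·(1 − 190/808)·1.14/190 = 2996.064.
B: 12470²·(1 − 2622/12470)·0.4855/2622 = 22738.983.
E: 4197²·(1 − 1007/4197)·8.012/1007 = 106522.44.
Sum = 132257.49.
SE = √(132257.49) = 363.7.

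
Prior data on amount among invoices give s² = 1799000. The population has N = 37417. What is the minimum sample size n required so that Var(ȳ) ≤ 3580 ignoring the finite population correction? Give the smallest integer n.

503

Without fpc, n₀ = s²/D = 1799000/3580 = 502.5140.
Rounding up, n = 503.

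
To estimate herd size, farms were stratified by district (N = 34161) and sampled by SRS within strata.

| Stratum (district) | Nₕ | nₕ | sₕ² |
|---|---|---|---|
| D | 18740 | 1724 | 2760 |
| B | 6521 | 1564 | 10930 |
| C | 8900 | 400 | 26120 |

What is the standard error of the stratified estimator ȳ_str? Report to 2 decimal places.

2.21

Var(ȳ_str) = Σₕ Wₕ²(1 − fₕ)sₕ²/nₕ with Wₕ = Nₕ/N, N = 34161.
D: Wₕ = 0.54857879; term = 0.54857879²·(1 − 0.09199573)·2760/1724 = 0.43745938.
B: Wₕ = 0.19089020; term = 0.19089020²·(1 − 0.23984052)·10930/1564 = 0.19357773.
C: Wₕ = 0.26053101; term = 0.26053101²·(1 − 0.04494382)·26120/400 = 4.2331237.
Sum = 4.8641608.
SE = √(4.8641608) = 2.21.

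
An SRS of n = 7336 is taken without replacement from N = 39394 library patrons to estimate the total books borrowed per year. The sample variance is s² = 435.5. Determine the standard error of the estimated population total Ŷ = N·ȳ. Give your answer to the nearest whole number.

Var(Ŷ) = N²·Var(ȳ) = N²·(1 − n/N)·s²/n.
f = 7336/39394 = 0.18622125; Var(ȳ) = 0.81377875·435.5/7336 = 0.048309793.
Var(Ŷ) = 39394² · 0.048309793 = 7.4971351 × 10^7.
SE(Ŷ) = √(7.4971351 × 10^7) = 8659.

8659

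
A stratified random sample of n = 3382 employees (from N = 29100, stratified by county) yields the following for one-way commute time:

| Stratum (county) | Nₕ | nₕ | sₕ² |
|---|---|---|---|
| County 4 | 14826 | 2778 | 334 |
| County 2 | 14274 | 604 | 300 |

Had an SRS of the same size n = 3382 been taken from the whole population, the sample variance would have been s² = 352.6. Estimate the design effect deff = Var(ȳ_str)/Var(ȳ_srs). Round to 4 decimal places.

1.5174

Var(ȳ_str) = Σ Wₕ²(1−fₕ)sₕ²/nₕ with Wₕ = Nₕ/29100:
  County 4: (14826/29100)²·(1−2778/14826)·334/2778 = 0.025361048
  County 2: (14274/29100)²·(1−604/14274)·300/604 = 0.11444914
  → Var(ȳ_str) = 0.13981019.
Var(ȳ_srs) = (1 − 3382/29100)·352.6/3382 = 0.092140997.
deff = 0.13981019 / 0.092140997 = 1.5174.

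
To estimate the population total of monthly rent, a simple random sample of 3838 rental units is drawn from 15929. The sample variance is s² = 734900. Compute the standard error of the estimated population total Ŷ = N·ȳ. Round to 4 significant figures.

192000

Var(Ŷ) = N²·Var(ȳ) = N²·(1 − n/N)·s²/n.
f = 3838/15929 = 0.24094419; Var(ȳ) = 0.75905581·734900/3838 = 145.34396.
Var(Ŷ) = 15929² · 145.34396 = 3.6878565 × 10^10.
SE(Ŷ) = √(3.6878565 × 10^10) = 192000.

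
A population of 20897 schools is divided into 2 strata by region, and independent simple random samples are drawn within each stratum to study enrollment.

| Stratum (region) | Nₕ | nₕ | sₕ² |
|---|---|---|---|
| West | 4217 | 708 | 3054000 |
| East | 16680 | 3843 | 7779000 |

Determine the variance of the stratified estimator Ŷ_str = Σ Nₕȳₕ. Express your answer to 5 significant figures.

4.9725 × 10^11

Var(Ŷ_str) = Σₕ Nₕ²(1 − fₕ)sₕ²/nₕ.
West: 4217²·(1 − 708/4217)·3054000/708 = 6.3829691 × 10^10.
East: 16680²·(1 − 3843/16680)·7779000/3843 = 4.3342402 × 10^11.
Sum = 4.9725371 × 10^11.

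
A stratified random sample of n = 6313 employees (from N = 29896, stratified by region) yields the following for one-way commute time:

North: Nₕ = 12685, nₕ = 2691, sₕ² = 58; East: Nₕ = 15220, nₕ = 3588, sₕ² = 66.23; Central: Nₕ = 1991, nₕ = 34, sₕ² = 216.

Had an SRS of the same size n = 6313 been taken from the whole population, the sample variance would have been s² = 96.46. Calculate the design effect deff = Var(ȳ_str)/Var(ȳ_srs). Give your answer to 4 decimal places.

2.8548

Var(ȳ_str) = Σ Wₕ²(1−fₕ)sₕ²/nₕ with Wₕ = Nₕ/29896:
  North: (12685/29896)²·(1−2691/12685)·58/2691 = 0.0030571584
  East: (15220/29896)²·(1−3588/15220)·66.23/3588 = 0.0036563284
  Central: (1991/29896)²·(1−34/1991)·216/34 = 0.027695598
  → Var(ȳ_str) = 0.034409085.
Var(ȳ_srs) = (1 − 6313/29896)·96.46/6313 = 0.012053063.
deff = 0.034409085 / 0.012053063 = 2.8548.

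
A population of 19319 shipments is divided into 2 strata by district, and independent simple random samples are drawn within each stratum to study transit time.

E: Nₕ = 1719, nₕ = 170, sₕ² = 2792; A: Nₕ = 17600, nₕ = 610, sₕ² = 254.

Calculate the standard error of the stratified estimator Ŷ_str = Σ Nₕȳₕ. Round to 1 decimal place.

Var(Ŷ_str) = Σₕ Nₕ²(1 − fₕ)sₕ²/nₕ.
E: 1719²·(1 − 170/1719)·2792/170 = 4.3731441 × 10^7.
A: 17600²·(1 − 610/17600)·254/610 = 1.2451163 × 10^8.
Sum = 1.6824307 × 10^8.
SE = √(1.6824307 × 10^8) = 12970.9.

12970.9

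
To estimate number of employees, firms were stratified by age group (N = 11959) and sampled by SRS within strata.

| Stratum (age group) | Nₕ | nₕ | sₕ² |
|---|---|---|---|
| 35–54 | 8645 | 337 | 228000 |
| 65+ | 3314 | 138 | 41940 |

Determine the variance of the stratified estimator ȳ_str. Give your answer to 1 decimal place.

362.1

Var(ȳ_str) = Σₕ Wₕ²(1 − fₕ)sₕ²/nₕ with Wₕ = Nₕ/N, N = 11959.
35–54: Wₕ = 0.72288653; term = 0.72288653²·(1 − 0.03898207)·228000/337 = 339.76348.
65+: Wₕ = 0.27711347; term = 0.27711347²·(1 − 0.04164152)·41940/138 = 22.366221.
Sum = 362.1297.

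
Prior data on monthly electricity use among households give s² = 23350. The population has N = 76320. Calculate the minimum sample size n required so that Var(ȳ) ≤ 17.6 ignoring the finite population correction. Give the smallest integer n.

Without fpc, n₀ = s²/D = 23350/17.6 = 1326.7045.
Rounding up, n = 1327.

1327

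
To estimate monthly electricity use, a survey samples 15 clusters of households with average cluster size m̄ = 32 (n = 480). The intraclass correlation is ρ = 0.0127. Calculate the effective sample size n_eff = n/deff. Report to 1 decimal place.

344.4

deff = 1 + (32 − 1)·0.0127 = 1 + 0.3937 = 1.3937.
n_eff = 480 / 1.3937 = 344.4.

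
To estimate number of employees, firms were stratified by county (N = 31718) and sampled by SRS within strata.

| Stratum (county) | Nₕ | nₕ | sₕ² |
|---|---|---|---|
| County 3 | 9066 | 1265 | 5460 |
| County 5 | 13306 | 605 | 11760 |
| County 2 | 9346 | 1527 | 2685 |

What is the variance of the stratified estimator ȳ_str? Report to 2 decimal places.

Var(ȳ_str) = Σₕ Wₕ²(1 − fₕ)sₕ²/nₕ with Wₕ = Nₕ/N, N = 31718.
County 3: Wₕ = 0.28583139; term = 0.28583139²·(1 − 0.13953232)·5460/1265 = 0.3034286.
County 5: Wₕ = 0.41950943; term = 0.41950943²·(1 − 0.04546821)·11760/605 = 3.2653203.
County 2: Wₕ = 0.29465918; term = 0.29465918²·(1 − 0.16338541)·2685/1527 = 0.12772345.
Sum = 3.6964724.

3.70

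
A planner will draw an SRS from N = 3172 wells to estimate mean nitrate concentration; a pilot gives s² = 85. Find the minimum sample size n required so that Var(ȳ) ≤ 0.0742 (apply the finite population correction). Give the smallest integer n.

842

Without fpc, n₀ = s²/D = 85/0.0742 = 1145.5526.
With fpc, (1 − n/N)·s²/n ≤ D requires n ≥ n₀/(1 + n₀/N) = 1145.5526/(1 + 1145.5526/3172) = 841.6094.
Rounding up, n = 842.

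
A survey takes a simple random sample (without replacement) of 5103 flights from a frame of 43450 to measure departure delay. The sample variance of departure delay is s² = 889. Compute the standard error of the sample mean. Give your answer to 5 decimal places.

Under SRS without replacement, Var(ȳ) = (1 − f)·s²/n with f = n/N = 5103/43450 = 0.11744534.
Var(ȳ) = (1 − 0.11744534)·889/5103 = 0.88255466·0.17421125 = 0.15375095.
SE(ȳ) = √(0.15375095) = 0.39211.

0.39211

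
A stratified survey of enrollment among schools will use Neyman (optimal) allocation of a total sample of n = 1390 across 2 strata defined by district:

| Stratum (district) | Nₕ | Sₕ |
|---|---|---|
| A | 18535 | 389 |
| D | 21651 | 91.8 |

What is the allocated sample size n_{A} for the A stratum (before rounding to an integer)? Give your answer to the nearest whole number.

1090

Neyman allocation: nₕ = n·NₕSₕ / Σⱼ NⱼSⱼ.
Σ NⱼSⱼ = 18535·389 + 21651·91.8 = 9.1976768 × 10^6.
n_{A} = 1390·18535·389 / (9.1976768 × 10^6) = 1090.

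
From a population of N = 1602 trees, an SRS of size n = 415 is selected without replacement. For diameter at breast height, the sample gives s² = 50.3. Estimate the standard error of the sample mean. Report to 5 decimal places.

Under SRS without replacement, Var(ȳ) = (1 − f)·s²/n with f = n/N = 415/1602 = 0.25905119.
Var(ȳ) = (1 − 0.25905119)·50.3/415 = 0.74094881·0.12120482 = 0.089806567.
SE(ȳ) = √(0.089806567) = 0.29968.

0.29968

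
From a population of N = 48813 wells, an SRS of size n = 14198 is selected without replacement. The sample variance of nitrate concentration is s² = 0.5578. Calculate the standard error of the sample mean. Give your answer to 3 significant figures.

0.00528

Under SRS without replacement, Var(ȳ) = (1 − f)·s²/n with f = n/N = 14198/48813 = 0.29086514.
Var(ȳ) = (1 − 0.29086514)·0.5578/14198 = 0.70913486·3.9287224 × 10^-5 = 2.785994 × 10^-5.
SE(ȳ) = √(2.785994 × 10^-5) = 0.00528.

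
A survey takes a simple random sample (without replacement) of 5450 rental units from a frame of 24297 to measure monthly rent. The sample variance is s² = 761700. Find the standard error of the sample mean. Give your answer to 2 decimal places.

Under SRS without replacement, Var(ȳ) = (1 − f)·s²/n with f = n/N = 5450/24297 = 0.22430753.
Var(ȳ) = (1 − 0.22430753)·761700/5450 = 0.77569247·139.76147 = 108.41192.
SE(ȳ) = √(108.41192) = 10.41.

10.41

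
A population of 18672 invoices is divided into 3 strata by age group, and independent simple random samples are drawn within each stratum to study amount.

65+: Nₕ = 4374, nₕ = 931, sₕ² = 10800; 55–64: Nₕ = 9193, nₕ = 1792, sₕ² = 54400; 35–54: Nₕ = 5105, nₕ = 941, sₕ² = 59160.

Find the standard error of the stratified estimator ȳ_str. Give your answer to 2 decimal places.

Var(ȳ_str) = Σₕ Wₕ²(1 − fₕ)sₕ²/nₕ with Wₕ = Nₕ/N, N = 18672.
65+: Wₕ = 0.23425450; term = 0.23425450²·(1 − 0.21284865)·10800/931 = 0.5010813.
55–64: Wₕ = 0.49234147; term = 0.49234147²·(1 − 0.19493093)·54400/1792 = 5.9241614.
35–54: Wₕ = 0.27340403; term = 0.27340403²·(1 − 0.18432909)·59160/941 = 3.8332163.
Sum = 10.258459.
SE = √(10.258459) = 3.20.

3.20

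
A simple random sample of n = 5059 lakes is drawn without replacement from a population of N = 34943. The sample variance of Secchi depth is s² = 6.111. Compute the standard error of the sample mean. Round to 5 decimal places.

0.03214

Under SRS without replacement, Var(ȳ) = (1 − f)·s²/n with f = n/N = 5059/34943 = 0.14477864.
Var(ȳ) = (1 − 0.14477864)·6.111/5059 = 0.85522136·0.0012079462 = 0.0010330614.
SE(ȳ) = √(0.0010330614) = 0.03214.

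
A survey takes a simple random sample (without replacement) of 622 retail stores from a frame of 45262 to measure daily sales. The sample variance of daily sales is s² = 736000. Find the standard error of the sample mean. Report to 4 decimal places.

Under SRS without replacement, Var(ȳ) = (1 − f)·s²/n with f = n/N = 622/45262 = 0.01374221.
Var(ȳ) = (1 − 0.01374221)·736000/622 = 0.98625779·1183.2797 = 1167.0189.
SE(ȳ) = √(1167.0189) = 34.1617.

34.1617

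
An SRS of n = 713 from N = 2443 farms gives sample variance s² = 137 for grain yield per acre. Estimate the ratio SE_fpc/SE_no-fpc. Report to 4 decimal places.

f = n/N = 713/2443 = 0.29185428.
SE_no-fpc = √(s²/n) = 0.43834446; SE_fpc = √((1−f)s²/n) = 0.36887297.
Ratio = √(1−f) = 0.84151395.

0.8415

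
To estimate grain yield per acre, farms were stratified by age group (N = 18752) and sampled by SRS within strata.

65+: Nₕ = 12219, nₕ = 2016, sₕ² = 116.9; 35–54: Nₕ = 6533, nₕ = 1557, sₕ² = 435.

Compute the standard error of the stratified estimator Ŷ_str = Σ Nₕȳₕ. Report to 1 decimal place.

Var(Ŷ_str) = Σₕ Nₕ²(1 − fₕ)sₕ²/nₕ.
65+: 12219²·(1 − 2016/12219)·116.9/2016 = 7.229155 × 10^6.
35–54: 6533²·(1 − 1557/6533)·435/1557 = 9.0822546 × 10^6.
Sum = 1.631141 × 10^7.
SE = √(1.631141 × 10^7) = 4038.7.

4038.7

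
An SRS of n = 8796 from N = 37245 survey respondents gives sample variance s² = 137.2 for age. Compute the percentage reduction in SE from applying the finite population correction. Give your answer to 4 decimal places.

f = n/N = 8796/37245 = 0.23616593.
SE_no-fpc = √(s²/n) = 0.12489195; SE_fpc = √((1−f)s²/n) = 0.10915257.
Ratio = √(1−f) = 0.87397601. Reduction = 100·(1 − 0.87397601) = 12.6024%.

12.6024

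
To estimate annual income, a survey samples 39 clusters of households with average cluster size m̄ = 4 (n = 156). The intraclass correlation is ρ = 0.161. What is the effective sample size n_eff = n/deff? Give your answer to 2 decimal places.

deff = 1 + (4 − 1)·0.161 = 1 + 0.483 = 1.483.
n_eff = 156 / 1.483 = 105.19.

105.19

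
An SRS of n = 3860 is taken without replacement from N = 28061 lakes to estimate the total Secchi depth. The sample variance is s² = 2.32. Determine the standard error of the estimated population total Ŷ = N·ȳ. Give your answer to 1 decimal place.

Var(Ŷ) = N²·Var(ȳ) = N²·(1 − n/N)·s²/n.
f = 3860/28061 = 0.13755746; Var(ȳ) = 0.86244254·2.32/3860 = 5.1835924 × 10^-4.
Var(Ŷ) = 28061² · (5.1835924 × 10^-4) = 408166.29.
SE(Ŷ) = √(408166.29) = 638.9.

638.9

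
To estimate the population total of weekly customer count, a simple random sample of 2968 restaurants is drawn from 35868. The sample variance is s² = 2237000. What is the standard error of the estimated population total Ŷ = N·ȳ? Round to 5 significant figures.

943090

Var(Ŷ) = N²·Var(ȳ) = N²·(1 − n/N)·s²/n.
f = 2968/35868 = 0.08274785; Var(ȳ) = 0.91725215·2237000/2968 = 691.33863.
Var(Ŷ) = 35868² · 691.33863 = 8.8941643 × 10^11.
SE(Ŷ) = √(8.8941643 × 10^11) = 943090.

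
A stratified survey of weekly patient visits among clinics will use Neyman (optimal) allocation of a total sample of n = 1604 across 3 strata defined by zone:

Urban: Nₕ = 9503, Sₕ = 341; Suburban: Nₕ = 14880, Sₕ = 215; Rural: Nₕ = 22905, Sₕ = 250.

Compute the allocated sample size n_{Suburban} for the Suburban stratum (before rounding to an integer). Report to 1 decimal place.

421.8

Neyman allocation: nₕ = n·NₕSₕ / Σⱼ NⱼSⱼ.
Σ NⱼSⱼ = 9503·341 + 14880·215 + 22905·250 = 1.2165973 × 10^7.
n_{Suburban} = 1604·14880·215 / (1.2165973 × 10^7) = 421.8.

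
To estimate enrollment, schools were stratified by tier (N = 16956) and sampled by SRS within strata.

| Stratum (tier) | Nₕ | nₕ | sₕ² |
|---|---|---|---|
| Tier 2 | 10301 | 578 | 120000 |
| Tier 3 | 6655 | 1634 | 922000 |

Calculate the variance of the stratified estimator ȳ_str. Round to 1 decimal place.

Var(ȳ_str) = Σₕ Wₕ²(1 − fₕ)sₕ²/nₕ with Wₕ = Nₕ/N, N = 16956.
Tier 2: Wₕ = 0.60751356; term = 0.60751356²·(1 − 0.05611106)·120000/578 = 72.324637.
Tier 3: Wₕ = 0.39248644; term = 0.39248644²·(1 − 0.24552968)·922000/1634 = 65.579837.
Sum = 137.90447.

137.9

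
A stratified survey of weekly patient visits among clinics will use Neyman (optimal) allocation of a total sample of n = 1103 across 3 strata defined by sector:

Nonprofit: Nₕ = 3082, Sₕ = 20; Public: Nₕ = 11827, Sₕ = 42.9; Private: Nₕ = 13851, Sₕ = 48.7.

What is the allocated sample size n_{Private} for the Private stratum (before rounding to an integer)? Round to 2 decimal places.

Neyman allocation: nₕ = n·NₕSₕ / Σⱼ NⱼSⱼ.
Σ NⱼSⱼ = 3082·20 + 11827·42.9 + 13851·48.7 = 1.243562 × 10^6.
n_{Private} = 1103·13851·48.7 / (1.243562 × 10^6) = 598.30.

598.30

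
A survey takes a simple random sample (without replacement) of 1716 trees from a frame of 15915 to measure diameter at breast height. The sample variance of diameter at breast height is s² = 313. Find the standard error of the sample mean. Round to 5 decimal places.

0.40340

Under SRS without replacement, Var(ȳ) = (1 − f)·s²/n with f = n/N = 1716/15915 = 0.10782281.
Var(ȳ) = (1 − 0.10782281)·313/1716 = 0.89217719·0.18240093 = 0.16273395.
SE(ȳ) = √(0.16273395) = 0.40340.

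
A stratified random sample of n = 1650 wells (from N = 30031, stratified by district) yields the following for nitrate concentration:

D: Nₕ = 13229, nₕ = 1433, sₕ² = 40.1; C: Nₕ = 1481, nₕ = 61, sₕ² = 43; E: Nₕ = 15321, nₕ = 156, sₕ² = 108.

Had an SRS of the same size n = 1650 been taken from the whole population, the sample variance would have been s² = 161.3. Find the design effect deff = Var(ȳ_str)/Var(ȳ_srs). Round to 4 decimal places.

Var(ȳ_str) = Σ Wₕ²(1−fₕ)sₕ²/nₕ with Wₕ = Nₕ/30031:
  D: (13229/30031)²·(1−1433/13229)·40.1/1433 = 0.0048419508
  C: (1481/30031)²·(1−61/1481)·43/61 = 0.0016437752
  E: (15321/30031)²·(1−156/15321)·108/156 = 0.17835656
  → Var(ȳ_str) = 0.18484229.
Var(ȳ_srs) = (1 − 1650/30031)·161.3/1650 = 0.092386459.
deff = 0.18484229 / 0.092386459 = 2.0008.

2.0008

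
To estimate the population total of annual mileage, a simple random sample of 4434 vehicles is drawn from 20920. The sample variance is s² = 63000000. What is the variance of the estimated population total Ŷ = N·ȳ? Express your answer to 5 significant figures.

4.9003 × 10^12

Var(Ŷ) = N²·Var(ȳ) = N²·(1 − n/N)·s²/n.
f = 4434/20920 = 0.21195029; Var(ȳ) = 0.78804971·63000000/4434 = 11196.917.
Var(Ŷ) = 20920² · 11196.917 = 4.9002904 × 10^12.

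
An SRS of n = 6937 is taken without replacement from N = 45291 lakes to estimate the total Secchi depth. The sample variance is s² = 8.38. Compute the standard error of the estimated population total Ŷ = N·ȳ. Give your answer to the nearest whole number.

1449

Var(Ŷ) = N²·Var(ȳ) = N²·(1 − n/N)·s²/n.
f = 6937/45291 = 0.15316509; Var(ȳ) = 0.84683491·8.38/6937 = 0.0010229893.
Var(Ŷ) = 45291² · 0.0010229893 = 2.0984321 × 10^6.
SE(Ŷ) = √(2.0984321 × 10^6) = 1449.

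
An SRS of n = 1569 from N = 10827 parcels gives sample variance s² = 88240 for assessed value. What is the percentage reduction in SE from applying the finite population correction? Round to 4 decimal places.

7.5292

f = n/N = 1569/10827 = 0.14491549.
SE_no-fpc = √(s²/n) = 7.4993095; SE_fpc = √((1−f)s²/n) = 6.93467.
Ratio = √(1−f) = 0.92470780. Reduction = 100·(1 − 0.92470780) = 7.5292%.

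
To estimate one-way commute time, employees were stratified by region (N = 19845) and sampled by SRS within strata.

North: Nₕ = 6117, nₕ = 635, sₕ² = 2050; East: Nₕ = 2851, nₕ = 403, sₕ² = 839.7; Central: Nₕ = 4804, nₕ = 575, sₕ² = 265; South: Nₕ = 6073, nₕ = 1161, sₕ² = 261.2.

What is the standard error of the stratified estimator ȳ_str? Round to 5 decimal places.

Var(ȳ_str) = Σₕ Wₕ²(1 − fₕ)sₕ²/nₕ with Wₕ = Nₕ/N, N = 19845.
North: Wₕ = 0.30823885; term = 0.30823885²·(1 − 0.10380906)·2050/635 = 0.27488778.
East: Wₕ = 0.14366339; term = 0.14366339²·(1 − 0.14135391)·839.7/403 = 0.036925427.
Central: Wₕ = 0.24207609; term = 0.24207609²·(1 − 0.11969192)·265/575 = 0.02377478.
South: Wₕ = 0.30602167; term = 0.30602167²·(1 − 0.19117405)·261.2/1161 = 0.017041208.
Sum = 0.3526292.
SE = √(0.3526292) = 0.59383.

0.59383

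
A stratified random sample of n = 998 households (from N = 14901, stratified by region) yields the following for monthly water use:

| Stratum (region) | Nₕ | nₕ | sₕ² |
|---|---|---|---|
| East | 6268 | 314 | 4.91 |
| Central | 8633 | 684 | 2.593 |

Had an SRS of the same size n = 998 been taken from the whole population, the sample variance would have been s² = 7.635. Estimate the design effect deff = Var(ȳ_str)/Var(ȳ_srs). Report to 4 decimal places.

Var(ȳ_str) = Σ Wₕ²(1−fₕ)sₕ²/nₕ with Wₕ = Nₕ/14901:
  East: (6268/14901)²·(1−314/6268)·4.91/314 = 0.0026282026
  Central: (8633/14901)²·(1−684/8633)·2.593/684 = 0.0011716282
  → Var(ȳ_str) = 0.0037998308.
Var(ȳ_srs) = (1 − 998/14901)·7.635/998 = 0.0071379189.
deff = 0.0037998308 / 0.0071379189 = 0.5323.

0.5323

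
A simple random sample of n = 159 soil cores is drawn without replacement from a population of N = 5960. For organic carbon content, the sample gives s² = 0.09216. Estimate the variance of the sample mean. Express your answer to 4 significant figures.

5.642 × 10^-4

Under SRS without replacement, Var(ȳ) = (1 − f)·s²/n with f = n/N = 159/5960 = 0.02667785.
Var(ȳ) = (1 − 0.02667785)·0.09216/159 = 0.97332215·5.7962264 × 10^-4 = 5.6415955 × 10^-4.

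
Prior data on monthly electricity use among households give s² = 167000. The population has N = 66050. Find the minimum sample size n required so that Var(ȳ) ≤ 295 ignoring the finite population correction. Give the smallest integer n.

Without fpc, n₀ = s²/D = 167000/295 = 566.1017.
Rounding up, n = 567.

567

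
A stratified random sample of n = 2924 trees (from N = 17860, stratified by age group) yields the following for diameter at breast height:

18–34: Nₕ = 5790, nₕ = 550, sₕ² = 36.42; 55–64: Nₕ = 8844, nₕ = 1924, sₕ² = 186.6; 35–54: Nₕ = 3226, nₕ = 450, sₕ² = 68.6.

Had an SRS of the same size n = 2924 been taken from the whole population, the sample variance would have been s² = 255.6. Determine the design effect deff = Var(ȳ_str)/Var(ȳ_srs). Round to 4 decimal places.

0.3992

Var(ȳ_str) = Σ Wₕ²(1−fₕ)sₕ²/nₕ with Wₕ = Nₕ/17860:
  18–34: (5790/17860)²·(1−550/5790)·36.42/550 = 0.0062983123
  55–64: (8844/17860)²·(1−1924/8844)·186.6/1924 = 0.018607948
  35–54: (3226/17860)²·(1−450/3226)·68.6/450 = 0.0042798891
  → Var(ȳ_str) = 0.029186149.
Var(ȳ_srs) = (1 − 2924/17860)·255.6/2924 = 0.07310319.
deff = 0.029186149 / 0.07310319 = 0.3992.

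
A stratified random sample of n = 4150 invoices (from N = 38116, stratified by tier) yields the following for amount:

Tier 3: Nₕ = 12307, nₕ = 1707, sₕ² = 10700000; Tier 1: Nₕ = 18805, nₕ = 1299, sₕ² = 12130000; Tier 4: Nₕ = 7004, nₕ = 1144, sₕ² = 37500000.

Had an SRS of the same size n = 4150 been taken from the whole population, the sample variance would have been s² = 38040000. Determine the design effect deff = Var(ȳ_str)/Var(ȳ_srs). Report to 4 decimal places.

0.4413

Var(ȳ_str) = Σ Wₕ²(1−fₕ)sₕ²/nₕ with Wₕ = Nₕ/38116:
  Tier 3: (12307/38116)²·(1−1707/12307)·10700000/1707 = 562.85132
  Tier 1: (18805/38116)²·(1−1299/18805)·12130000/1299 = 2115.9104
  Tier 4: (7004/38116)²·(1−1144/7004)·37500000/1144 = 926.04984
  → Var(ȳ_str) = 3604.8116.
Var(ȳ_srs) = (1 − 4150/38116)·38040000/4150 = 8168.259.
deff = 3604.8116 / 8168.259 = 0.4413.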